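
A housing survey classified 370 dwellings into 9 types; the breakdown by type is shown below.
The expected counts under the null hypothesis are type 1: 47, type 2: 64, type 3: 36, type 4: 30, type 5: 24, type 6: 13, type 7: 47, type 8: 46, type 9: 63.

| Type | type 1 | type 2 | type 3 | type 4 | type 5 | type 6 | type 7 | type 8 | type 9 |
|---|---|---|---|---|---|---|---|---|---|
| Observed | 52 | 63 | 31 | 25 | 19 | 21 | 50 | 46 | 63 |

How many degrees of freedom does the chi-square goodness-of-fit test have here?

8

There are k = 9 categories and no parameters were estimated from the data, so df = 9 − 1 = 8.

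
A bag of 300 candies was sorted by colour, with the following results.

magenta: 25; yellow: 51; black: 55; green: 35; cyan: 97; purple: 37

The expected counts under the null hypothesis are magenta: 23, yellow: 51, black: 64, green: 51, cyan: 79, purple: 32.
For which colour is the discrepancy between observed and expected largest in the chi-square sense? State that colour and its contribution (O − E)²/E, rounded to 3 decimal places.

green, 5.020

magenta: (25 − 23)²/23 = 4/23 = 0.1739
yellow: (51 − 51)²/51 = 0/51 = 0.0000
black: (55 − 64)²/64 = 81/64 = 1.2656
green: (35 − 51)²/51 = 256/51 = 5.0196
cyan: (97 − 79)²/79 = 324/79 = 4.1013
purple: (37 − 32)²/32 = 25/32 = 0.7813
The largest term is for green: 5.020.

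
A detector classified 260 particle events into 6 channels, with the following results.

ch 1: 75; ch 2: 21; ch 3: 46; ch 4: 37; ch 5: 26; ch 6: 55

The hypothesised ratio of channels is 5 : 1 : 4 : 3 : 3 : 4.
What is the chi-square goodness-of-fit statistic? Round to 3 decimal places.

11.763

Ratio total = 20. Expected counts: 260×5/20 = 65, 260×1/20 = 13, 260×4/20 = 52, 260×3/20 = 39, 260×3/20 = 39, 260×4/20 = 52.
χ² = (75−65)²/65 + (21−13)²/13 + (46−52)²/52 + (37−39)²/39 + (26−39)²/39 + (55−52)²/52
   = 1.5385 + 4.9231 + 0.6923 + 0.1026 + 4.3333 + 0.1731
Sum = 11.763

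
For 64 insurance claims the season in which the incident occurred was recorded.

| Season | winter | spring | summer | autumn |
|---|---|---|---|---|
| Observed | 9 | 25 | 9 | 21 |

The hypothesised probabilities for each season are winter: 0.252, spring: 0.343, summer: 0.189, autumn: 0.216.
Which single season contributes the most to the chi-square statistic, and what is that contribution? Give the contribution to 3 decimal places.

Expected counts E_i = n·p_i: 64×0.252 = 16.128, 64×0.343 = 21.952, 64×0.189 = 12.096, 64×0.216 = 13.824.
cat         O        E   (O−E)²/E
winter      9   16.128     3.1503
spring     25   21.952     0.4232
summer      9   12.096     0.7924
autumn     21   13.824     3.7250
The largest term is for autumn: 3.725.

autumn, 3.725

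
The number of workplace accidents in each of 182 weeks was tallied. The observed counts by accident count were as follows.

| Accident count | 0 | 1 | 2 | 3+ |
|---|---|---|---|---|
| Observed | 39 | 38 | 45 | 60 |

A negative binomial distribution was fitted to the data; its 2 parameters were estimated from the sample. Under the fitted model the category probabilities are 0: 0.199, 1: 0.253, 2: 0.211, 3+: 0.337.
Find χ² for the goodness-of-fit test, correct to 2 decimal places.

Expected counts E_i = n·p_i: 182×0.199 = 36.218, 182×0.253 = 46.046, 182×0.211 = 38.402, 182×0.337 = 61.334.
cat         O        E   (O−E)²/E
0          39   36.218      0.214
1          38   46.046      1.406
2          45   38.402      1.134
3+         60   61.334      0.029
Sum = 2.78

2.78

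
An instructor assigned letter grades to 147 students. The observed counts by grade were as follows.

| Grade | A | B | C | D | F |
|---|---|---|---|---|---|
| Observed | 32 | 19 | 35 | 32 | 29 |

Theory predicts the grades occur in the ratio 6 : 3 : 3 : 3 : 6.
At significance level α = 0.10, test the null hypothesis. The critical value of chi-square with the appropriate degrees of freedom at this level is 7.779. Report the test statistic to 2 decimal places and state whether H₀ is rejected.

Ratio total = 21. Expected counts: 147×6/21 = 42, 147×3/21 = 21, 147×3/21 = 21, 147×3/21 = 21, 147×6/21 = 42.
A: (32 − 42)²/42 = 100/42 = 2.381
B: (19 − 21)²/21 = 4/21 = 0.190
C: (35 − 21)²/21 = 196/21 = 9.333
D: (32 − 21)²/21 = 121/21 = 5.762
F: (29 − 42)²/42 = 169/42 = 4.024
Sum = 21.69
df = 4. Since 21.69 > 7.779, we reject H₀.

21.69; reject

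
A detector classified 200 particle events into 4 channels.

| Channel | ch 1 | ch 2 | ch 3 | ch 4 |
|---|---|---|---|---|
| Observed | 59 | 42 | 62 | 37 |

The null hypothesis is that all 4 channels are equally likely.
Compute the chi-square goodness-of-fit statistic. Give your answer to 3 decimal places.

Expected count for each of the 4 categories: 200/4 = 50.
ch 1: (59 − 50)²/50 = 81/50 = 1.6200
ch 2: (42 − 50)²/50 = 64/50 = 1.2800
ch 3: (62 − 50)²/50 = 144/50 = 2.8800
ch 4: (37 − 50)²/50 = 169/50 = 3.3800
Sum = 9.160

9.160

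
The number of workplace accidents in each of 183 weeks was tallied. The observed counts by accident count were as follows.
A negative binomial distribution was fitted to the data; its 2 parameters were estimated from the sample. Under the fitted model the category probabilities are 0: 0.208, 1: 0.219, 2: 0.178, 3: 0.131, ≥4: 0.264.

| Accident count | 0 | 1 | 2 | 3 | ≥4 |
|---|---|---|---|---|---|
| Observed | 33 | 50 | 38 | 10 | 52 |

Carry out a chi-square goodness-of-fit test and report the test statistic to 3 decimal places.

Expected counts E_i = n·p_i: 183×0.208 = 38.064, 183×0.219 = 40.077, 183×0.178 = 32.574, 183×0.131 = 23.973, 183×0.264 = 48.312.
0: (33 − 38.064)²/38.064 = 25.644096/38.064 = 0.6737
1: (50 − 40.077)²/40.077 = 98.465929/40.077 = 2.4569
2: (38 − 32.574)²/32.574 = 29.441476/32.574 = 0.9038
3: (10 − 23.973)²/23.973 = 195.244729/23.973 = 8.1444
≥4: (52 − 48.312)²/48.312 = 13.601344/48.312 = 0.2815
Sum = 12.460

12.460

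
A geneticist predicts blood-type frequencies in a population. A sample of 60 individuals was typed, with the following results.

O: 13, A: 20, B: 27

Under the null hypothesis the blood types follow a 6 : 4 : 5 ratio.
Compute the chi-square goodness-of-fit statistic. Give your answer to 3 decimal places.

8.492

Ratio total = 15. Expected counts: 60×6/15 = 24, 60×4/15 = 16, 60×5/15 = 20.
O: (13 − 24)²/24 = 121/24 = 5.0417
A: (20 − 16)²/16 = 16/16 = 1.0000
B: (27 − 20)²/20 = 49/20 = 2.4500
Sum = 8.492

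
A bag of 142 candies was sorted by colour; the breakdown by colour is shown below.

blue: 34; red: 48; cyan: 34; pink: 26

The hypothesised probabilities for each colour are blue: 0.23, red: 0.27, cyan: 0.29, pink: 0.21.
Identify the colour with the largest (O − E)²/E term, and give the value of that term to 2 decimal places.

Expected counts E_i = n·p_i: 142×0.23 = 32.66, 142×0.27 = 38.34, 142×0.29 = 41.18, 142×0.21 = 29.82.
cat         O        E   (O−E)²/E
blue       34    32.66      0.055
red        48    38.34      2.434
cyan       34    41.18      1.252
pink       26    29.82      0.489
The largest term is for red: 2.43.

red, 2.43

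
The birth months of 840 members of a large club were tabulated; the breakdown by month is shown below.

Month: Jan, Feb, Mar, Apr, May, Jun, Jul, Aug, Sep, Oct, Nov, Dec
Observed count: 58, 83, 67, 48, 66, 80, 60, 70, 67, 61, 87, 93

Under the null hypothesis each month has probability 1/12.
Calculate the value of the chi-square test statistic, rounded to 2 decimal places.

Expected count for each of the 12 categories: 840/12 = 70.
cat         O        E   (O−E)²/E
Jan        58       70      2.057
Feb        83       70      2.414
Mar        67       70      0.129
Apr        48       70      6.914
May        66       70      0.229
Jun        80       70      1.429
Jul        60       70      1.429
Aug        70       70      0.000
Sep        67       70      0.129
Oct        61       70      1.157
Nov        87       70      4.129
Dec        93       70      7.557
Sum = 27.57

27.57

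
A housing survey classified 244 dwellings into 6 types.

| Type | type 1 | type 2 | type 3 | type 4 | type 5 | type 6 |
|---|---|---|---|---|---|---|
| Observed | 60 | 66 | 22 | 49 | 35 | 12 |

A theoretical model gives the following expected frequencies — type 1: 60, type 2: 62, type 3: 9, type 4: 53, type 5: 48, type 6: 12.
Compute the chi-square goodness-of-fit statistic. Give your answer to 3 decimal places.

22.859

type 1: (60 − 60)²/60 = 0/60 = 0.0000
type 2: (66 − 62)²/62 = 16/62 = 0.2581
type 3: (22 − 9)²/9 = 169/9 = 18.7778
type 4: (49 − 53)²/53 = 16/53 = 0.3019
type 5: (35 − 48)²/48 = 169/48 = 3.5208
type 6: (12 − 12)²/12 = 0/12 = 0.0000
Sum = 22.859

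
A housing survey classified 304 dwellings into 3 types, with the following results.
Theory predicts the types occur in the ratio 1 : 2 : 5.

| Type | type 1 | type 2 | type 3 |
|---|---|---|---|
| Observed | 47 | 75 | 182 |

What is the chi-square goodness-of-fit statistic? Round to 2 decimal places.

2.48

Ratio total = 8. Expected counts: 304×1/8 = 38, 304×2/8 = 76, 304×5/8 = 190.
cat         O        E   (O−E)²/E
type 1     47       38      2.132
type 2     75       76      0.013
type 3    182      190      0.337
Sum = 2.48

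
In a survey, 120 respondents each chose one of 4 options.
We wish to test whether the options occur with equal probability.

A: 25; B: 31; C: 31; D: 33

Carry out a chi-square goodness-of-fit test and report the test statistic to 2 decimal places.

1.20

Under H₀ each category has probability 1/4, so each expected count is 120/4 = 30.
χ² = (25−30)²/30 + (31−30)²/30 + (31−30)²/30 + (33−30)²/30
   = 0.833 + 0.033 + 0.033 + 0.300
Sum = 1.20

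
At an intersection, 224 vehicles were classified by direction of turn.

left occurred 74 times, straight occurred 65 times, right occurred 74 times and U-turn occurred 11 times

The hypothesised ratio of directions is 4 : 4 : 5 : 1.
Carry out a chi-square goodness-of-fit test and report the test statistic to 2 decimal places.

Ratio total = 14. Expected counts: 224×4/14 = 64, 224×4/14 = 64, 224×5/14 = 80, 224×1/14 = 16.
cat           O        E   (O−E)²/E
left         74       64      1.563
straight     65       64      0.016
right        74       80      0.450
U-turn       11       16      1.563
Sum = 3.59

3.59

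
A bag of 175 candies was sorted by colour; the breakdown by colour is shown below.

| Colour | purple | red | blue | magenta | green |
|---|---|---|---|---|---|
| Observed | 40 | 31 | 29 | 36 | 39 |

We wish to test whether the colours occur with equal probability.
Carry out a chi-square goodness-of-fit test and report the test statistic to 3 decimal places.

2.686

Under H₀ each category has probability 1/5, so each expected count is 175/5 = 35.
purple: (40 − 35)²/35 = 25/35 = 0.7143
red: (31 − 35)²/35 = 16/35 = 0.4571
blue: (29 − 35)²/35 = 36/35 = 1.0286
magenta: (36 − 35)²/35 = 1/35 = 0.0286
green: (39 − 35)²/35 = 16/35 = 0.4571
Sum = 2.686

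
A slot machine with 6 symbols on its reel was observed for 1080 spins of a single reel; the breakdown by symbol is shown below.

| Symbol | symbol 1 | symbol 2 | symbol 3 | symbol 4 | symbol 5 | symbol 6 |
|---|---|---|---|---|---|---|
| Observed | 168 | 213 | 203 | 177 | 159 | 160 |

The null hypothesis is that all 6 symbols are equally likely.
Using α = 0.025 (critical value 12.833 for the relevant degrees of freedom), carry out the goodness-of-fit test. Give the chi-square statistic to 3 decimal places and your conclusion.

Under H₀ each category has probability 1/6, so each expected count is 1080/6 = 180.
cat           O        E   (O−E)²/E
symbol 1    168      180     0.8000
symbol 2    213      180     6.0500
symbol 3    203      180     2.9389
symbol 4    177      180     0.0500
symbol 5    159      180     2.4500
symbol 6    160      180     2.2222
Sum = 14.511
df = 5. Since 14.511 > 12.833, we reject H₀.

14.511; reject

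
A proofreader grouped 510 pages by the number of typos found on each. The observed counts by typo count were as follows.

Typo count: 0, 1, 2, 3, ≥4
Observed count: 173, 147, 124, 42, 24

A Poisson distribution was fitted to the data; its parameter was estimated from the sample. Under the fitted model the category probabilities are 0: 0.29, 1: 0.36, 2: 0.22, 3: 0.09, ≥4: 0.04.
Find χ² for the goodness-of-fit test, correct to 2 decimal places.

Expected counts E_i = n·p_i: 510×0.29 = 147.9, 510×0.36 = 183.6, 510×0.22 = 112.2, 510×0.09 = 45.9, 510×0.04 = 20.4.
0: (173 − 147.9)²/147.9 = 630.01/147.9 = 4.260
1: (147 − 183.6)²/183.6 = 1339.56/183.6 = 7.296
2: (124 − 112.2)²/112.2 = 139.24/112.2 = 1.241
3: (42 − 45.9)²/45.9 = 15.21/45.9 = 0.331
≥4: (24 − 20.4)²/20.4 = 12.96/20.4 = 0.635
Sum = 13.76

13.76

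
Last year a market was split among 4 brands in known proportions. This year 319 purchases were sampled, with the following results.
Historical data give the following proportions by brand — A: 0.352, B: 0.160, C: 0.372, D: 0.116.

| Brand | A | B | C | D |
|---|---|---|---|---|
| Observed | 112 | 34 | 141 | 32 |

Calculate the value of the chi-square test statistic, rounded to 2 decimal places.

10.57

Expected counts E_i = n·p_i: 319×0.352 = 112.288, 319×0.160 = 51.04, 319×0.372 = 118.668, 319×0.116 = 37.004.
cat         O        E   (O−E)²/E
A         112  112.288      0.001
B          34    51.04      5.689
C         141  118.668      4.203
D          32   37.004      0.677
Sum = 10.57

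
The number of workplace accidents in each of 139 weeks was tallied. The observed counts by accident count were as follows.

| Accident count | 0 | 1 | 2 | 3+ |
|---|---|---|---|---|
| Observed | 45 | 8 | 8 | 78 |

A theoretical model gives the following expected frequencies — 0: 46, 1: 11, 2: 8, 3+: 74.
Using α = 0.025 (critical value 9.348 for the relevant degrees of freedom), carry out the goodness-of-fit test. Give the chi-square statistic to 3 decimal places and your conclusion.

χ² = (45−46)²/46 + (8−11)²/11 + (8−8)²/8 + (78−74)²/74
   = 0.0217 + 0.8182 + 0.0000 + 0.2162
Sum = 1.056
df = 3. Since 1.056 < 9.348, we do not reject H₀.

1.056; do not reject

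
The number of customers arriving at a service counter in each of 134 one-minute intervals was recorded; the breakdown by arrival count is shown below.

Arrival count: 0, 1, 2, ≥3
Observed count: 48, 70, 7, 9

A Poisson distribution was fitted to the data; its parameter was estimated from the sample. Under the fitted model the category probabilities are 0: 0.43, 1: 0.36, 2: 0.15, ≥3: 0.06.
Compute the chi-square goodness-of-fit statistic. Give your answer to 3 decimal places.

20.074

Expected counts E_i = n·p_i: 134×0.43 = 57.62, 134×0.36 = 48.24, 134×0.15 = 20.1, 134×0.06 = 8.04.
cat         O        E   (O−E)²/E
0          48    57.62     1.6061
1          70    48.24     9.8155
2           7     20.1     8.5378
≥3          9     8.04     0.1146
Sum = 20.074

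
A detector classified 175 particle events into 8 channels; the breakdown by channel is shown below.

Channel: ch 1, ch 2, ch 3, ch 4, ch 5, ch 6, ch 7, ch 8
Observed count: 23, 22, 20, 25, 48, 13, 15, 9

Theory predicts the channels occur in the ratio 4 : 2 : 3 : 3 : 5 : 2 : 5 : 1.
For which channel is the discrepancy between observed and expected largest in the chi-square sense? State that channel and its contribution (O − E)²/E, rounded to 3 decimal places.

Ratio total = 25. Expected counts: 175×4/25 = 28, 175×2/25 = 14, 175×3/25 = 21, 175×3/25 = 21, 175×5/25 = 35, 175×2/25 = 14, 175×5/25 = 35, 175×1/25 = 7.
ch 1: (23 − 28)²/28 = 25/28 = 0.8929
ch 2: (22 − 14)²/14 = 64/14 = 4.5714
ch 3: (20 − 21)²/21 = 1/21 = 0.0476
ch 4: (25 − 21)²/21 = 16/21 = 0.7619
ch 5: (48 − 35)²/35 = 169/35 = 4.8286
ch 6: (13 − 14)²/14 = 1/14 = 0.0714
ch 7: (15 − 35)²/35 = 400/35 = 11.4286
ch 8: (9 − 7)²/7 = 4/7 = 0.5714
The largest term is for ch 7: 11.429.

ch 7, 11.429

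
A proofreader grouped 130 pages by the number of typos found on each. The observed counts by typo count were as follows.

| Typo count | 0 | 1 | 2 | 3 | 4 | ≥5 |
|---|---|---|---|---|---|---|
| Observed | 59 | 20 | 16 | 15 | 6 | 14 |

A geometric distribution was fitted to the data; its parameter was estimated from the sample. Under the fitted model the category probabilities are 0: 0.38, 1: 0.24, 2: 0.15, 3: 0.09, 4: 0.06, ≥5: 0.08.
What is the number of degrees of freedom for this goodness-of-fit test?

4

There are k = 6 categories and 1 parameter estimated from the data, so df = 6 − 1 − 1 = 4.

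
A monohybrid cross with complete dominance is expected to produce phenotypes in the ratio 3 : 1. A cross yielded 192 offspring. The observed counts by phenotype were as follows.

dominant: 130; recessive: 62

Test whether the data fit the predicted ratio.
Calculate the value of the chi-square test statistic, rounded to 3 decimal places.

Ratio total = 4. Expected counts: 192×3/4 = 144, 192×1/4 = 48.
dominant: (130 − 144)²/144 = 196/144 = 1.3611
recessive: (62 − 48)²/48 = 196/48 = 4.0833
Sum = 5.444

5.444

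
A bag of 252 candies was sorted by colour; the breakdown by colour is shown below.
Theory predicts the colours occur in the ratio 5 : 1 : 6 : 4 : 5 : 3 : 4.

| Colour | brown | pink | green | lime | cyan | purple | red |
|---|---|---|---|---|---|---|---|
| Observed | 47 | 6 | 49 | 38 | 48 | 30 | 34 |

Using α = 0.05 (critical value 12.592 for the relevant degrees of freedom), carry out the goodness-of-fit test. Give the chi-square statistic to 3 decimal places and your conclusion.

Ratio total = 28. Expected counts: 252×5/28 = 45, 252×1/28 = 9, 252×6/28 = 54, 252×4/28 = 36, 252×5/28 = 45, 252×3/28 = 27, 252×4/28 = 36.
cat         O        E   (O−E)²/E
brown      47       45     0.0889
pink        6        9     1.0000
green      49       54     0.4630
lime       38       36     0.1111
cyan       48       45     0.2000
purple     30       27     0.3333
red        34       36     0.1111
Sum = 2.307
df = 6. Since 2.307 < 12.592, we do not reject H₀.

2.307; do not reject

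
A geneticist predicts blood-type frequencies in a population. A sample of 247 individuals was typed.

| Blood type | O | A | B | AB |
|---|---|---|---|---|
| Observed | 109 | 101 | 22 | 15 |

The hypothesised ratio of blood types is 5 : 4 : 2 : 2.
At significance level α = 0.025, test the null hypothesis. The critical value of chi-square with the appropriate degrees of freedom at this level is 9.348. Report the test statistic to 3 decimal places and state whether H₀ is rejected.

Ratio total = 13. Expected counts: 247×5/13 = 95, 247×4/13 = 76, 247×2/13 = 38, 247×2/13 = 38.
χ² = (109−95)²/95 + (101−76)²/76 + (22−38)²/38 + (15−38)²/38
   = 2.0632 + 8.2237 + 6.7368 + 13.9211
Sum = 30.945
df = 3. Since 30.945 > 9.348, we reject H₀.

30.945; reject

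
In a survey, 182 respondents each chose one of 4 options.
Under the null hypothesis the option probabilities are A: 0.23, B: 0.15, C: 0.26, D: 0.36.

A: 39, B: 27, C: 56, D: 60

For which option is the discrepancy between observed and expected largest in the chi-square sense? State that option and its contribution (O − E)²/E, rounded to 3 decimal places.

Expected counts E_i = n·p_i: 182×0.23 = 41.86, 182×0.15 = 27.3, 182×0.26 = 47.32, 182×0.36 = 65.52.
A: (39 − 41.86)²/41.86 = 8.1796/41.86 = 0.1954
B: (27 − 27.3)²/27.3 = 0.09/27.3 = 0.0033
C: (56 − 47.32)²/47.32 = 75.3424/47.32 = 1.5922
D: (60 − 65.52)²/65.52 = 30.4704/65.52 = 0.4651
The largest term is for C: 1.592.

C, 1.592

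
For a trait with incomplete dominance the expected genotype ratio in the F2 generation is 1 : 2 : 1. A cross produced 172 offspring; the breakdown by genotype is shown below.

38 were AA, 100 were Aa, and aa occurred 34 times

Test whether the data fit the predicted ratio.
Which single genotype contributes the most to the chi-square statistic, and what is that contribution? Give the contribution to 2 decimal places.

Aa, 2.28

Ratio total = 4. Expected counts: 172×1/4 = 43, 172×2/4 = 86, 172×1/4 = 43.
cat         O        E   (O−E)²/E
AA         38       43      0.581
Aa        100       86      2.279
aa         34       43      1.884
The largest term is for Aa: 2.28.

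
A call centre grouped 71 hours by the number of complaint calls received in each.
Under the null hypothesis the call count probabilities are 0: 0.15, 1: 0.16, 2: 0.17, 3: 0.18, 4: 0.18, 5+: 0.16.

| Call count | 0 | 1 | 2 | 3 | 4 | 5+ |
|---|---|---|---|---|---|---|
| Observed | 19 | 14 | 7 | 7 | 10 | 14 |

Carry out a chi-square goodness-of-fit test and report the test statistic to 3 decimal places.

Expected counts E_i = n·p_i: 71×0.15 = 10.65, 71×0.16 = 11.36, 71×0.17 = 12.07, 71×0.18 = 12.78, 71×0.18 = 12.78, 71×0.16 = 11.36.
χ² = (19−10.65)²/10.65 + (14−11.36)²/11.36 + (7−12.07)²/12.07 + (7−12.78)²/12.78 + (10−12.78)²/12.78 + (14−11.36)²/11.36
   = 6.5467 + 0.6135 + 2.1297 + 2.6141 + 0.6047 + 0.6135
Sum = 13.122

13.122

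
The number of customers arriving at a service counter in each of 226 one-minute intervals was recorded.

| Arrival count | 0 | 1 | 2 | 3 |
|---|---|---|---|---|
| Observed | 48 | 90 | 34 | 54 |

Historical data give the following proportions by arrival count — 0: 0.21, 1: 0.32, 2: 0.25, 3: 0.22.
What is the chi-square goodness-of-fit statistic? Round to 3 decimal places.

Expected counts E_i = n·p_i: 226×0.21 = 47.46, 226×0.32 = 72.32, 226×0.25 = 56.5, 226×0.22 = 49.72.
cat         O        E   (O−E)²/E
0          48    47.46     0.0061
1          90    72.32     4.3222
2          34     56.5     8.9602
3          54    49.72     0.3684
Sum = 13.657

13.657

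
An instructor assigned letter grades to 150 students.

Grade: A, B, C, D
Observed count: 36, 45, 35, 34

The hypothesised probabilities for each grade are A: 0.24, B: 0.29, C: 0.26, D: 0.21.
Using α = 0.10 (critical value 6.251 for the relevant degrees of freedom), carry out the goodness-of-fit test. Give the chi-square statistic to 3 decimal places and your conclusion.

Expected counts E_i = n·p_i: 150×0.24 = 36, 150×0.29 = 43.5, 150×0.26 = 39, 150×0.21 = 31.5.
χ² = (36−36)²/36 + (45−43.5)²/43.5 + (35−39)²/39 + (34−31.5)²/31.5
   = 0.0000 + 0.0517 + 0.4103 + 0.1984
Sum = 0.660
df = 3. Since 0.660 < 6.251, we do not reject H₀.

0.660; do not reject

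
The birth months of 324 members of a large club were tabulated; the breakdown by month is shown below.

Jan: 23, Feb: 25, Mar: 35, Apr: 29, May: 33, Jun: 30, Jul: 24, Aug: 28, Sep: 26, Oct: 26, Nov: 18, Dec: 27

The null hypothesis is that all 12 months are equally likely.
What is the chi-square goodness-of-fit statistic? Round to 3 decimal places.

Under H₀ each category has probability 1/12, so each expected count is 324/12 = 27.
χ² = (23−27)²/27 + (25−27)²/27 + (35−27)²/27 + (29−27)²/27 + (33−27)²/27 + (30−27)²/27 + (24−27)²/27 + (28−27)²/27 + (26−27)²/27 + (26−27)²/27 + (18−27)²/27 + (27−27)²/27
   = 0.5926 + 0.1481 + 2.3704 + 0.1481 + 1.3333 + 0.3333 + 0.3333 + 0.0370 + 0.0370 + 0.0370 + 3.0000 + 0.0000
Sum = 8.370

8.370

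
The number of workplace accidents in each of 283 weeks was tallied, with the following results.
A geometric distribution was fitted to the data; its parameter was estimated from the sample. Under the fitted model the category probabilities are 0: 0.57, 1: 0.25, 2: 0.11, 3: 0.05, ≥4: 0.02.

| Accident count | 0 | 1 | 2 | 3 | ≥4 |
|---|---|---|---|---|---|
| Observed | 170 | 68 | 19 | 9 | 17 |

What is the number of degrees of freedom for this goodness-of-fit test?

There are k = 5 categories and 1 parameter estimated from the data, so df = 5 − 1 − 1 = 3.

3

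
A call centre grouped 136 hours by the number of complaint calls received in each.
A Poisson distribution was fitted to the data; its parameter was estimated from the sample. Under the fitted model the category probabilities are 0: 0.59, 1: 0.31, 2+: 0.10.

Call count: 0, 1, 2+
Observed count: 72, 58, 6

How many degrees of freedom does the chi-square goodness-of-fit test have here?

There are k = 3 categories and 1 parameter estimated from the data, so df = 3 − 1 − 1 = 1.

1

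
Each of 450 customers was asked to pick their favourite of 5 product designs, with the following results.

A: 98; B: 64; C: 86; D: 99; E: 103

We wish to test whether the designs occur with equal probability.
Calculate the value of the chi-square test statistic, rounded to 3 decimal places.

11.178

Expected count for each of the 5 categories: 450/5 = 90.
χ² = (98−90)²/90 + (64−90)²/90 + (86−90)²/90 + (99−90)²/90 + (103−90)²/90
   = 0.7111 + 7.5111 + 0.1778 + 0.9000 + 1.8778
Sum = 11.178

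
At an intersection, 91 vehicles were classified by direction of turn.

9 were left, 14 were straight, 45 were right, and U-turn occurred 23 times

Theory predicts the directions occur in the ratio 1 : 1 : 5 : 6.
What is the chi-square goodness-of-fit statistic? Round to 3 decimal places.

Ratio total = 13. Expected counts: 91×1/13 = 7, 91×1/13 = 7, 91×5/13 = 35, 91×6/13 = 42.
cat           O        E   (O−E)²/E
left          9        7     0.5714
straight     14        7     7.0000
right        45       35     2.8571
U-turn       23       42     8.5952
Sum = 19.024

19.024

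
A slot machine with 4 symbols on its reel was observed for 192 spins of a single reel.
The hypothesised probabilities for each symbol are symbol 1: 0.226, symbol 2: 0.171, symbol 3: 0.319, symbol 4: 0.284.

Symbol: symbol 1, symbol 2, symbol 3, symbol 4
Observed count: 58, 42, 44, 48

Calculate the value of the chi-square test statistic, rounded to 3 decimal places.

Expected counts E_i = n·p_i: 192×0.226 = 43.392, 192×0.171 = 32.832, 192×0.319 = 61.248, 192×0.284 = 54.528.
cat           O        E   (O−E)²/E
symbol 1     58   43.392     4.9178
symbol 2     42   32.832     2.5601
symbol 3     44   61.248     4.8572
symbol 4     48   54.528     0.7815
Sum = 13.117

13.117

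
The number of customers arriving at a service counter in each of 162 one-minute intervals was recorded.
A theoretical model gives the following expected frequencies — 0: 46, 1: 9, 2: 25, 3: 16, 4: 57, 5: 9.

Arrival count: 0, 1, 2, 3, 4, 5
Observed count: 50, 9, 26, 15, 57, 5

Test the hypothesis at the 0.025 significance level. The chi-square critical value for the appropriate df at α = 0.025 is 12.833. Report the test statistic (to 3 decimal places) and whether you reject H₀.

χ² = (50−46)²/46 + (9−9)²/9 + (26−25)²/25 + (15−16)²/16 + (57−57)²/57 + (5−9)²/9
   = 0.3478 + 0.0000 + 0.0400 + 0.0625 + 0.0000 + 1.7778
Sum = 2.228
df = 5. Since 2.228 < 12.833, we do not reject H₀.

2.228; do not reject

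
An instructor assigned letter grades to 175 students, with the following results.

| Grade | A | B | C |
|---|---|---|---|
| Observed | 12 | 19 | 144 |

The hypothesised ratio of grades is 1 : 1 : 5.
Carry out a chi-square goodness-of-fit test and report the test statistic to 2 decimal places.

Ratio total = 7. Expected counts: 175×1/7 = 25, 175×1/7 = 25, 175×5/7 = 125.
A: (12 − 25)²/25 = 169/25 = 6.760
B: (19 − 25)²/25 = 36/25 = 1.440
C: (144 − 125)²/125 = 361/125 = 2.888
Sum = 11.09

11.09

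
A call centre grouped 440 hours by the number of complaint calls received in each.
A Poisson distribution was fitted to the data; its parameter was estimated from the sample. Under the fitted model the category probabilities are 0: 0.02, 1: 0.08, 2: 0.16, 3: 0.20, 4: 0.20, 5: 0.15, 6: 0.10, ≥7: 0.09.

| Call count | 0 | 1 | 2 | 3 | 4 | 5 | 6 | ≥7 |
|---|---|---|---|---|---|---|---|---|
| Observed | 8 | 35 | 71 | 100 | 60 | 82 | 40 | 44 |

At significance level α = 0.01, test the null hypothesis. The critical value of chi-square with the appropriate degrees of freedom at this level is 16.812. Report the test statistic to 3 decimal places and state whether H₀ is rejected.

15.356; do not reject

Expected counts E_i = n·p_i: 440×0.02 = 8.8, 440×0.08 = 35.2, 440×0.16 = 70.4, 440×0.20 = 88, 440×0.20 = 88, 440×0.15 = 66, 440×0.10 = 44, 440×0.09 = 39.6.
χ² = (8−8.8)²/8.8 + (35−35.2)²/35.2 + (71−70.4)²/70.4 + (100−88)²/88 + (60−88)²/88 + (82−66)²/66 + (40−44)²/44 + (44−39.6)²/39.6
   = 0.0727 + 0.0011 + 0.0051 + 1.6364 + 8.9091 + 3.8788 + 0.3636 + 0.4889
Sum = 15.356
df = 6. Since 15.356 < 16.812, we do not reject H₀.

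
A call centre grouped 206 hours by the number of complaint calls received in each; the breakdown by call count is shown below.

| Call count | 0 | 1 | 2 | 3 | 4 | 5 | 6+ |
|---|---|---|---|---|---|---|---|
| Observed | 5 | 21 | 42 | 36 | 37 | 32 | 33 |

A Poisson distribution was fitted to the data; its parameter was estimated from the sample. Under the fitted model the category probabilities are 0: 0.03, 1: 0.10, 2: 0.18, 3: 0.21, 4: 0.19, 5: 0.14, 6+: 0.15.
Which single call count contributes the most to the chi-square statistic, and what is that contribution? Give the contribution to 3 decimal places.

3, 1.218

Expected counts E_i = n·p_i: 206×0.03 = 6.18, 206×0.10 = 20.6, 206×0.18 = 37.08, 206×0.21 = 43.26, 206×0.19 = 39.14, 206×0.14 = 28.84, 206×0.15 = 30.9.
cat         O        E   (O−E)²/E
0           5     6.18     0.2253
1          21     20.6     0.0078
2          42    37.08     0.6528
3          36    43.26     1.2184
4          37    39.14     0.1170
5          32    28.84     0.3462
6+         33     30.9     0.1427
The largest term is for 3: 1.218.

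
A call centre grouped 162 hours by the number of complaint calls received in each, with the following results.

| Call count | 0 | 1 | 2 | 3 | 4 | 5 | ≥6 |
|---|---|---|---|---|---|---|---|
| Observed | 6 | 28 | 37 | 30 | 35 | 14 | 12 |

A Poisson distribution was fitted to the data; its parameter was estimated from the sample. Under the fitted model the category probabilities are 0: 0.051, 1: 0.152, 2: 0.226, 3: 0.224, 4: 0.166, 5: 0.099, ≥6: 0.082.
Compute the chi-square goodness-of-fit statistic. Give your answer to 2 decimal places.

Expected counts E_i = n·p_i: 162×0.051 = 8.262, 162×0.152 = 24.624, 162×0.226 = 36.612, 162×0.224 = 36.288, 162×0.166 = 26.892, 162×0.099 = 16.038, 162×0.082 = 13.284.
χ² = (6−8.262)²/8.262 + (28−24.624)²/24.624 + (37−36.612)²/36.612 + (30−36.288)²/36.288 + (35−26.892)²/26.892 + (14−16.038)²/16.038 + (12−13.284)²/13.284
   = 0.619 + 0.463 + 0.004 + 1.090 + 2.445 + 0.259 + 0.124
Sum = 5.00

5.00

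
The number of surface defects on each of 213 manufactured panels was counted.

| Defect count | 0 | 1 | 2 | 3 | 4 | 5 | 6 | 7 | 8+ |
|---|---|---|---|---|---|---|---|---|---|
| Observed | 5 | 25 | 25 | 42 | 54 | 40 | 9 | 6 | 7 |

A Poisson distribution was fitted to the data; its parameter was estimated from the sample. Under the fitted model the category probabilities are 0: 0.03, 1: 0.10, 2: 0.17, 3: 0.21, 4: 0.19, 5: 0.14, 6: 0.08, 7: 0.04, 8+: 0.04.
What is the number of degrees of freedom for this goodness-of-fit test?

7

There are k = 9 categories and 1 parameter estimated from the data, so df = 9 − 1 − 1 = 7.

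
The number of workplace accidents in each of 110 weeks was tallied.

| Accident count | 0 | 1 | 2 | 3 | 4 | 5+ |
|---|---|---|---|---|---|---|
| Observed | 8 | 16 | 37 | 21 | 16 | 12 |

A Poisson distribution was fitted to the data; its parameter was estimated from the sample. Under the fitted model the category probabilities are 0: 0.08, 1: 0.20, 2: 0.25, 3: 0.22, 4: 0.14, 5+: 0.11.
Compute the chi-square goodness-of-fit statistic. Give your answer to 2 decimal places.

5.44

Expected counts E_i = n·p_i: 110×0.08 = 8.8, 110×0.20 = 22, 110×0.25 = 27.5, 110×0.22 = 24.2, 110×0.14 = 15.4, 110×0.11 = 12.1.
cat         O        E   (O−E)²/E
0           8      8.8      0.073
1          16       22      1.636
2          37     27.5      3.282
3          21     24.2      0.423
4          16     15.4      0.023
5+         12     12.1      0.001
Sum = 5.44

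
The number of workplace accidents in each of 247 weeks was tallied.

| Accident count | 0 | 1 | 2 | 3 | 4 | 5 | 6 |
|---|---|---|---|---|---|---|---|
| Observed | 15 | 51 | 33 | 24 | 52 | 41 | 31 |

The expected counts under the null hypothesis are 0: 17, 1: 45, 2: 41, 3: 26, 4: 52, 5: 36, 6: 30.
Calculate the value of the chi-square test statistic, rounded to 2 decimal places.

0: (15 − 17)²/17 = 4/17 = 0.235
1: (51 − 45)²/45 = 36/45 = 0.800
2: (33 − 41)²/41 = 64/41 = 1.561
3: (24 − 26)²/26 = 4/26 = 0.154
4: (52 − 52)²/52 = 0/52 = 0.000
5: (41 − 36)²/36 = 25/36 = 0.694
6: (31 − 30)²/30 = 1/30 = 0.033
Sum = 3.48

3.48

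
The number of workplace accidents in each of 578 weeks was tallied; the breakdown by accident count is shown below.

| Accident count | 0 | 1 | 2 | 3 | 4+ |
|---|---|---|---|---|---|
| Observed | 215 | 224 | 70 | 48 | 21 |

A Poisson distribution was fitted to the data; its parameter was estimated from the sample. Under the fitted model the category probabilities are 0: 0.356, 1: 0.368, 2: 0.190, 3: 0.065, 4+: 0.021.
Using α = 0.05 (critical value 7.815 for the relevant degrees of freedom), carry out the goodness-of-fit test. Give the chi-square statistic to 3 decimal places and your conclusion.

Expected counts E_i = n·p_i: 578×0.356 = 205.768, 578×0.368 = 212.704, 578×0.190 = 109.82, 578×0.065 = 37.57, 578×0.021 = 12.138.
0: (215 − 205.768)²/205.768 = 85.229824/205.768 = 0.4142
1: (224 − 212.704)²/212.704 = 127.599616/212.704 = 0.5999
2: (70 − 109.82)²/109.82 = 1585.6324/109.82 = 14.4385
3: (48 − 37.57)²/37.57 = 108.7849/37.57 = 2.8955
4+: (21 − 12.138)²/12.138 = 78.535044/12.138 = 6.4702
Sum = 24.818
df = 3. Since 24.818 > 7.815, we reject H₀.

24.818; reject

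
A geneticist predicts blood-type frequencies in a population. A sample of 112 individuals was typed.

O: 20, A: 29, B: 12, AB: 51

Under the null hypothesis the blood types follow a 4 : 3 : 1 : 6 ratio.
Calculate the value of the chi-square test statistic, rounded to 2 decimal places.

Ratio total = 14. Expected counts: 112×4/14 = 32, 112×3/14 = 24, 112×1/14 = 8, 112×6/14 = 48.
cat         O        E   (O−E)²/E
O          20       32      4.500
A          29       24      1.042
B          12        8      2.000
AB         51       48      0.188
Sum = 7.73

7.73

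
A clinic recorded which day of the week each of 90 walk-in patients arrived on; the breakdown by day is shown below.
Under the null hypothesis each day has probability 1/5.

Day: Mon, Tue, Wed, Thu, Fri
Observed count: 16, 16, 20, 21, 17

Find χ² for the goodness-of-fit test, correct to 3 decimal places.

1.222

Under H₀ each category has probability 1/5, so each expected count is 90/5 = 18.
cat         O        E   (O−E)²/E
Mon        16       18     0.2222
Tue        16       18     0.2222
Wed        20       18     0.2222
Thu        21       18     0.5000
Fri        17       18     0.0556
Sum = 1.222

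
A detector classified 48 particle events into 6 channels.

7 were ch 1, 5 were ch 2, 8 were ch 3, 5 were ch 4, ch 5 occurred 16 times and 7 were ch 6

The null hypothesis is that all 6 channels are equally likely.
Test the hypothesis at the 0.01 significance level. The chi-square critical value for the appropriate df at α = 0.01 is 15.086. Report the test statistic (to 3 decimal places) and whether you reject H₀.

10.500; do not reject

Under H₀ each category has probability 1/6, so each expected count is 48/6 = 8.
cat         O        E   (O−E)²/E
ch 1        7        8     0.1250
ch 2        5        8     1.1250
ch 3        8        8     0.0000
ch 4        5        8     1.1250
ch 5       16        8     8.0000
ch 6        7        8     0.1250
Sum = 10.500
df = 5. Since 10.500 < 15.086, we do not reject H₀.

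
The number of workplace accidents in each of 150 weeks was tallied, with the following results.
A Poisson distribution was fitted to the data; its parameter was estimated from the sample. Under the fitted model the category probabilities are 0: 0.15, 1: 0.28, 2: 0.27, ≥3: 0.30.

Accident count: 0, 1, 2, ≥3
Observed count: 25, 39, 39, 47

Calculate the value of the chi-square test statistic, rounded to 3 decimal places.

0.637

Expected counts E_i = n·p_i: 150×0.15 = 22.5, 150×0.28 = 42, 150×0.27 = 40.5, 150×0.30 = 45.
0: (25 − 22.5)²/22.5 = 6.25/22.5 = 0.2778
1: (39 − 42)²/42 = 9/42 = 0.2143
2: (39 − 40.5)²/40.5 = 2.25/40.5 = 0.0556
≥3: (47 − 45)²/45 = 4/45 = 0.0889
Sum = 0.637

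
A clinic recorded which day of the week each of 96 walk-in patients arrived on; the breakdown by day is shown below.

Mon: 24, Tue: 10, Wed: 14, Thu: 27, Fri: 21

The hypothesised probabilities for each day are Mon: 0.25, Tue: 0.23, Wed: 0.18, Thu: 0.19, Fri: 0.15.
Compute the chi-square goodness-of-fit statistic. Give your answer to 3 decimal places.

Expected counts E_i = n·p_i: 96×0.25 = 24, 96×0.23 = 22.08, 96×0.18 = 17.28, 96×0.19 = 18.24, 96×0.15 = 14.4.
χ² = (24−24)²/24 + (10−22.08)²/22.08 + (14−17.28)²/17.28 + (27−18.24)²/18.24 + (21−14.4)²/14.4
   = 0.0000 + 6.6090 + 0.6226 + 4.2071 + 3.0250
Sum = 14.464

14.464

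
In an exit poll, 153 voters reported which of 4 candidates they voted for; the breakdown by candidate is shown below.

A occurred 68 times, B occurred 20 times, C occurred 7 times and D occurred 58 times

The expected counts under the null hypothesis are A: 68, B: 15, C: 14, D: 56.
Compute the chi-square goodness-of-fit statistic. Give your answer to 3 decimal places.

5.238

χ² = (68−68)²/68 + (20−15)²/15 + (7−14)²/14 + (58−56)²/56
   = 0.0000 + 1.6667 + 3.5000 + 0.0714
Sum = 5.238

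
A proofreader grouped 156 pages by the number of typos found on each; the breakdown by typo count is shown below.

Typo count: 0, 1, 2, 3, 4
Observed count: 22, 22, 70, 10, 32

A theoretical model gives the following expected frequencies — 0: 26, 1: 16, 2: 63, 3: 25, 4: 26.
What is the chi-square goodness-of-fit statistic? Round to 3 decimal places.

14.028

0: (22 − 26)²/26 = 16/26 = 0.6154
1: (22 − 16)²/16 = 36/16 = 2.2500
2: (70 − 63)²/63 = 49/63 = 0.7778
3: (10 − 25)²/25 = 225/25 = 9.0000
4: (32 − 26)²/26 = 36/26 = 1.3846
Sum = 14.028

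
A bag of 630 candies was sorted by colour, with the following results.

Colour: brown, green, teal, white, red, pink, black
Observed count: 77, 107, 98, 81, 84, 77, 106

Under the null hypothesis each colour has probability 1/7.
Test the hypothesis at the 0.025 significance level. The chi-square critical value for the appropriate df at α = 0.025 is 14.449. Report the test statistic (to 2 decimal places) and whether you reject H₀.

11.82; do not reject

Under H₀ each category has probability 1/7, so each expected count is 630/7 = 90.
brown: (77 − 90)²/90 = 169/90 = 1.878
green: (107 − 90)²/90 = 289/90 = 3.211
teal: (98 − 90)²/90 = 64/90 = 0.711
white: (81 − 90)²/90 = 81/90 = 0.900
red: (84 − 90)²/90 = 36/90 = 0.400
pink: (77 − 90)²/90 = 169/90 = 1.878
black: (106 − 90)²/90 = 256/90 = 2.844
Sum = 11.82
df = 6. Since 11.82 < 14.449, we do not reject H₀.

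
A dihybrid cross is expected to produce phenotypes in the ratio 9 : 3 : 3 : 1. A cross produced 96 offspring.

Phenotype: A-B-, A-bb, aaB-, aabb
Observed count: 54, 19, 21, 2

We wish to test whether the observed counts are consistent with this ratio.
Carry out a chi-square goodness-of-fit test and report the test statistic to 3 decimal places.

3.222

Ratio total = 16. Expected counts: 96×9/16 = 54, 96×3/16 = 18, 96×3/16 = 18, 96×1/16 = 6.
χ² = (54−54)²/54 + (19−18)²/18 + (21−18)²/18 + (2−6)²/6
   = 0.0000 + 0.0556 + 0.5000 + 2.6667
Sum = 3.222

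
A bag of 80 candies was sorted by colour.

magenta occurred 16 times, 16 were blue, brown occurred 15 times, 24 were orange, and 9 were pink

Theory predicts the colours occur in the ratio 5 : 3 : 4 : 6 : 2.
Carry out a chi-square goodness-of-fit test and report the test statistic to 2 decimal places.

Ratio total = 20. Expected counts: 80×5/20 = 20, 80×3/20 = 12, 80×4/20 = 16, 80×6/20 = 24, 80×2/20 = 8.
magenta: (16 − 20)²/20 = 16/20 = 0.800
blue: (16 − 12)²/12 = 16/12 = 1.333
brown: (15 − 16)²/16 = 1/16 = 0.063
orange: (24 − 24)²/24 = 0/24 = 0.000
pink: (9 − 8)²/8 = 1/8 = 0.125
Sum = 2.32

2.32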